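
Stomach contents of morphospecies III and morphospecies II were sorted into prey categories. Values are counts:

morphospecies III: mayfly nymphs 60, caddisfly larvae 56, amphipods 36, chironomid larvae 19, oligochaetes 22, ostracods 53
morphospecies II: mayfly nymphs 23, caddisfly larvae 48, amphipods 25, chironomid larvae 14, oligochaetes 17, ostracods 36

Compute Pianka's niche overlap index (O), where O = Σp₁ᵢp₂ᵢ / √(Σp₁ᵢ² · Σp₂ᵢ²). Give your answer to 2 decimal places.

Proportions for morphospecies III (n=246): 60/246=0.2439, 56/246=0.2276, 36/246=0.1463, 19/246=0.0772, 22/246=0.0894, 53/246=0.2154
Proportions for morphospecies II (n=163): 23/163=0.1411, 48/163=0.2945, 25/163=0.1534, 14/163=0.0859, 17/163=0.1043, 36/163=0.2209
Σ p₁ᵢp₂ᵢ = 0.034414 + 0.067028 + 0.022442 + 0.006631 + 0.009324 + 0.047582 = 0.187421
Σp_1ᵢ² = 0.2439² + 0.2276² + 0.1463² + 0.0772² + 0.0894² + 0.2154² = 0.059487 + 0.051802 + 0.021404 + 0.005960 + 0.007992 + 0.046397 = 0.193042
Σp_2ᵢ² = 0.1411² + 0.2945² + 0.1534² + 0.0859² + 0.1043² + 0.2209² = 0.019909 + 0.086730 + 0.023532 + 0.007379 + 0.010878 + 0.048797 = 0.197225
O = 0.187421 / √(0.193042 × 0.197225) = 0.187421 / 0.1951223 = 0.9605

0.96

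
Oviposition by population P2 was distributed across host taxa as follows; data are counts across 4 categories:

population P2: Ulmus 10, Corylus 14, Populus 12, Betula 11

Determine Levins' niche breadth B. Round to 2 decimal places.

3.94

Proportions for population P2 (n=47): 10/47=0.2128, 14/47=0.2979, 12/47=0.2553, 11/47=0.2340
Σpᵢ² = 0.2128² + 0.2979² + 0.2553² + 0.2340² = 0.045284 + 0.088744 + 0.065178 + 0.054756 = 0.253962
B = 1 / 0.253962 = 3.9376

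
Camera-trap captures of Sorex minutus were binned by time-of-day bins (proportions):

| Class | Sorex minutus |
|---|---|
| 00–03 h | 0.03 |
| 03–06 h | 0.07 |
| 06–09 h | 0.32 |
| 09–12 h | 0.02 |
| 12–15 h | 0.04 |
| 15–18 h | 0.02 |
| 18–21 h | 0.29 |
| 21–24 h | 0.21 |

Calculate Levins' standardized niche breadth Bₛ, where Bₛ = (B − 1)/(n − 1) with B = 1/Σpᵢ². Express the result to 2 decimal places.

0.46

Σpᵢ² = 0.03² + 0.07² + 0.32² + 0.02² + 0.04² + 0.02² + 0.29² + 0.21² = 0.0009 + 0.0049 + 0.1024 + 0.0004 + 0.0016 + 0.0004 + 0.0841 + 0.0441 = 0.2388
B = 1 / 0.2388 = 4.1876
Bₛ = (B − 1)/(n − 1) = (4.1876 − 1)/(8 − 1) = 3.1876/7 = 0.4554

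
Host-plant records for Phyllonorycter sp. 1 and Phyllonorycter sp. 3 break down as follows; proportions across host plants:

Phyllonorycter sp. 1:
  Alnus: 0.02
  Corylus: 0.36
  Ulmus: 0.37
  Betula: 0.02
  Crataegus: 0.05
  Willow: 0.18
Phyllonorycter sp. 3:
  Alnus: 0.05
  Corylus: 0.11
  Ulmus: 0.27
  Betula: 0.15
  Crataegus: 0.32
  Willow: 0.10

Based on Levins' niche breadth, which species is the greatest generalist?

Σp_1ᵢ² = 0.02² + 0.36² + 0.37² + 0.02² + 0.05² + 0.18² = 0.0004 + 0.1296 + 0.1369 + 0.0004 + 0.0025 + 0.0324 = 0.3022
B_1 = 1 / 0.3022 = 3.3091
Σp_3ᵢ² = 0.05² + 0.11² + 0.27² + 0.15² + 0.32² + 0.10² = 0.0025 + 0.0121 + 0.0729 + 0.0225 + 0.1024 + 0.0100 = 0.2224
B_3 = 1 / 0.2224 = 4.4964
Highest B → broadest niche (most generalist): Phyllonorycter sp. 3 (B = 4.50).

Phyllonorycter sp. 3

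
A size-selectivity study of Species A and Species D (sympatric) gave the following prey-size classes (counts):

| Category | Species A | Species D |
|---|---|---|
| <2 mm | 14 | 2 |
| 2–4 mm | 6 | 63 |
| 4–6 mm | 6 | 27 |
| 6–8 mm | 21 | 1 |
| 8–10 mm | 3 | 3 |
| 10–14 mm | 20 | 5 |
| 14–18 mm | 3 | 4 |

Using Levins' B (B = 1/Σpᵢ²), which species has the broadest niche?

Species A

Proportions for Species A (n=73): 14/73=0.1918, 6/73=0.0822, 6/73=0.0822, 21/73=0.2877, 3/73=0.0411, 20/73=0.2740, 3/73=0.0411
Proportions for Species D (n=105): 2/105=0.0190, 63/105=0.6000, 27/105=0.2571, 1/105=0.0095, 3/105=0.0286, 5/105=0.0476, 4/105=0.0381
Σp_Aᵢ² = 0.1918² + 0.0822² + 0.0822² + 0.2877² + 0.0411² + 0.2740² + 0.0411² = 0.036787 + 0.006757 + 0.006757 + 0.082771 + 0.001689 + 0.075076 + 0.001689 = 0.211526
B_A = 1 / 0.211526 = 4.7276
Σp_Dᵢ² = 0.0190² + 0.6000² + 0.2571² + 0.0095² + 0.0286² + 0.0476² + 0.0381² = 0.000361 + 0.360000 + 0.066100 + 0.000090 + 0.000818 + 0.002266 + 0.001452 = 0.431087
B_D = 1 / 0.431087 = 2.3197
Highest B → broadest niche (most generalist): Species A (B = 4.73).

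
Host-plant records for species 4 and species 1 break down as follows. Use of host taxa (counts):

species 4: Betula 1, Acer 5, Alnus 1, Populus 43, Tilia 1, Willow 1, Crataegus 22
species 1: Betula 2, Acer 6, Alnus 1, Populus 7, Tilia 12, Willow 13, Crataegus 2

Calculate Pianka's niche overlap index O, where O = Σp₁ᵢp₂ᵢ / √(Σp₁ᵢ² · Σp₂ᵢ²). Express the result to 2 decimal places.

0.41

Proportions for species 4 (n=74): 1/74=0.0135, 5/74=0.0676, 1/74=0.0135, 43/74=0.5811, 1/74=0.0135, 1/74=0.0135, 22/74=0.2973
Proportions for species 1 (n=43): 2/43=0.0465, 6/43=0.1395, 1/43=0.0233, 7/43=0.1628, 12/43=0.2791, 13/43=0.3023, 2/43=0.0465
Σ p₁ᵢp₂ᵢ = 0.000628 + 0.009430 + 0.000315 + 0.094603 + 0.003768 + 0.004081 + 0.013824 = 0.126649
Σp_1ᵢ² = 0.0135² + 0.0676² + 0.0135² + 0.5811² + 0.0135² + 0.0135² + 0.2973² = 0.000182 + 0.004570 + 0.000182 + 0.337677 + 0.000182 + 0.000182 + 0.088387 = 0.431362
Σp_2ᵢ² = 0.0465² + 0.1395² + 0.0233² + 0.1628² + 0.2791² + 0.3023² + 0.0465² = 0.002162 + 0.019460 + 0.000543 + 0.026504 + 0.077897 + 0.091385 + 0.002162 = 0.220113
O = 0.126649 / √(0.431362 × 0.220113) = 0.126649 / 0.3081370 = 0.4110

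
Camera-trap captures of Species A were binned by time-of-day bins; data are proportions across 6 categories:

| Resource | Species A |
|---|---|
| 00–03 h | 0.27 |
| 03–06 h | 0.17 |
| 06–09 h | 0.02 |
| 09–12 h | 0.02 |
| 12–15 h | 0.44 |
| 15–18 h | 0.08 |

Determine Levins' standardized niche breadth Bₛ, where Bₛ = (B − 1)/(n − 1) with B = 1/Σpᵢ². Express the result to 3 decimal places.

Σpᵢ² = 0.27² + 0.17² + 0.02² + 0.02² + 0.44² + 0.08² = 0.0729 + 0.0289 + 0.0004 + 0.0004 + 0.1936 + 0.0064 = 0.3026
B = 1 / 0.3026 = 3.30469
Bₛ = (B − 1)/(n − 1) = (3.30469 − 1)/(6 − 1) = 2.30469/5 = 0.46094

0.461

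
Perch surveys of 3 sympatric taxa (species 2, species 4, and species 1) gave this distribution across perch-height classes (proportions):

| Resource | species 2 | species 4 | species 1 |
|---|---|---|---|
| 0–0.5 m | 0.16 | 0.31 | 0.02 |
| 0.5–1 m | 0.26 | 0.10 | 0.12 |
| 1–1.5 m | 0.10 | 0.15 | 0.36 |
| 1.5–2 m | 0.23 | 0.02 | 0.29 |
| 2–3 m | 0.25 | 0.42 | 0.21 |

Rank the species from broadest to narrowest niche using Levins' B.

species 2 > species 1 > species 4

Σp_2ᵢ² = 0.16² + 0.26² + 0.10² + 0.23² + 0.25² = 0.0256 + 0.0676 + 0.0100 + 0.0529 + 0.0625 = 0.2186
B_2 = 1 / 0.2186 = 4.5746
Σp_4ᵢ² = 0.31² + 0.10² + 0.15² + 0.02² + 0.42² = 0.0961 + 0.0100 + 0.0225 + 0.0004 + 0.1764 = 0.3054
B_4 = 1 / 0.3054 = 3.2744
Σp_1ᵢ² = 0.02² + 0.12² + 0.36² + 0.29² + 0.21² = 0.0004 + 0.0144 + 0.1296 + 0.0841 + 0.0441 = 0.2726
B_1 = 1 / 0.2726 = 3.6684
Ranking by B (broadest → narrowest): species 2 (4.57) > species 1 (3.67) > species 4 (3.27)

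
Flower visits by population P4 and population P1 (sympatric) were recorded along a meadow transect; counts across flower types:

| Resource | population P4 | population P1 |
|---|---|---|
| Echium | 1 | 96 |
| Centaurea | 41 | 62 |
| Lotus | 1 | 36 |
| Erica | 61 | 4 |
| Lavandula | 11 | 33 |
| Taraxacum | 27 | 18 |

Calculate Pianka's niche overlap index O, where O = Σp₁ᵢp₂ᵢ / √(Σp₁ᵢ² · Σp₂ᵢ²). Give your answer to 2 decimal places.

Proportions for population P4 (n=142): 1/142=0.0070, 41/142=0.2887, 1/142=0.0070, 61/142=0.4296, 11/142=0.0775, 27/142=0.1901
Proportions for population P1 (n=249): 96/249=0.3855, 62/249=0.2490, 36/249=0.1446, 4/249=0.0161, 33/249=0.1325, 18/249=0.0723
Σ p₁ᵢp₂ᵢ = 0.002699 + 0.071886 + 0.001012 + 0.006917 + 0.010269 + 0.013744 = 0.106527
Σp_1ᵢ² = 0.0070² + 0.2887² + 0.0070² + 0.4296² + 0.0775² + 0.1901² = 0.000049 + 0.083348 + 0.000049 + 0.184556 + 0.006006 + 0.036138 = 0.310146
Σp_2ᵢ² = 0.3855² + 0.2490² + 0.1446² + 0.0161² + 0.1325² + 0.0723² = 0.148610 + 0.062001 + 0.020909 + 0.000259 + 0.017556 + 0.005227 = 0.254562
O = 0.106527 / √(0.310146 × 0.254562) = 0.106527 / 0.2809829 = 0.3791

0.38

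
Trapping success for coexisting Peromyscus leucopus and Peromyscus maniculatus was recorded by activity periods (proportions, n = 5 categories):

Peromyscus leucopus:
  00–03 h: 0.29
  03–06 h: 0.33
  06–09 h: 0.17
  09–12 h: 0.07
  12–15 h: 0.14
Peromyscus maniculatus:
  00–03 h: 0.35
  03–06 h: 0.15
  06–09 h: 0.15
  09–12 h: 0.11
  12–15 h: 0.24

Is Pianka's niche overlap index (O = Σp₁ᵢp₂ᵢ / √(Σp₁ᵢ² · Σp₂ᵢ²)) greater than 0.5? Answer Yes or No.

Yes

Σ p₁ᵢp₂ᵢ = 0.1015 + 0.0495 + 0.0255 + 0.0077 + 0.0336 = 0.2178
Σp_1ᵢ² = 0.29² + 0.33² + 0.17² + 0.07² + 0.14² = 0.0841 + 0.1089 + 0.0289 + 0.0049 + 0.0196 = 0.2464
Σp_2ᵢ² = 0.35² + 0.15² + 0.15² + 0.11² + 0.24² = 0.1225 + 0.0225 + 0.0225 + 0.0121 + 0.0576 = 0.2372
O = 0.2178 / √(0.2464 × 0.2372) = 0.2178 / 0.24176 = 0.9009
O = 0.9009 > 0.5 → Yes.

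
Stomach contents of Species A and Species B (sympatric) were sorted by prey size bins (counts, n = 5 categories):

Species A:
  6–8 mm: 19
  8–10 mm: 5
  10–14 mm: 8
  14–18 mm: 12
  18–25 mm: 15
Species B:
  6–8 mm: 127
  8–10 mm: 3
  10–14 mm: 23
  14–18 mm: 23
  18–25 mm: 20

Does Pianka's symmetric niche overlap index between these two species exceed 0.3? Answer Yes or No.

Proportions for Species A (n=59): 19/59=0.3220, 5/59=0.0847, 8/59=0.1356, 12/59=0.2034, 15/59=0.2542
Proportions for Species B (n=196): 127/196=0.6480, 3/196=0.0153, 23/196=0.1173, 23/196=0.1173, 20/196=0.1020
Σ p₁ᵢp₂ᵢ = 0.208656 + 0.001296 + 0.015906 + 0.023859 + 0.025928 = 0.275645
Σp_1ᵢ² = 0.3220² + 0.0847² + 0.1356² + 0.2034² + 0.2542² = 0.103684 + 0.007174 + 0.018387 + 0.041372 + 0.064618 = 0.235235
Σp_2ᵢ² = 0.6480² + 0.0153² + 0.1173² + 0.1173² + 0.1020² = 0.419904 + 0.000234 + 0.013759 + 0.013759 + 0.010404 = 0.458060
O = 0.275645 / √(0.235235 × 0.458060) = 0.275645 / 0.3282556 = 0.8397
O = 0.8397 > 0.3 → Yes.

Yes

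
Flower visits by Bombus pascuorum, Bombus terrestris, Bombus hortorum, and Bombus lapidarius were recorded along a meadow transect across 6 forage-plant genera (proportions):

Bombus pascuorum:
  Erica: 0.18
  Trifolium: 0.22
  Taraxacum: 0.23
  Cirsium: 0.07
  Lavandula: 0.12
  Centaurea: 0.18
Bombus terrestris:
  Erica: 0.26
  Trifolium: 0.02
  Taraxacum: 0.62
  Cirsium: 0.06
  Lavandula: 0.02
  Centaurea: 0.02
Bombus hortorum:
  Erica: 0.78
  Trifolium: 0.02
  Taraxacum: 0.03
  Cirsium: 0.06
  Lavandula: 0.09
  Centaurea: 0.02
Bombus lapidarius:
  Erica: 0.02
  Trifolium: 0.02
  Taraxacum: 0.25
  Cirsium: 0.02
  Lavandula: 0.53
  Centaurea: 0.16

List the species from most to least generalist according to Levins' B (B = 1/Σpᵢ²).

Σp_pascᵢ² = 0.18² + 0.22² + 0.23² + 0.07² + 0.12² + 0.18² = 0.0324 + 0.0484 + 0.0529 + 0.0049 + 0.0144 + 0.0324 = 0.1854
B_pasc = 1 / 0.1854 = 5.3937
Σp_terrᵢ² = 0.26² + 0.02² + 0.62² + 0.06² + 0.02² + 0.02² = 0.0676 + 0.0004 + 0.3844 + 0.0036 + 0.0004 + 0.0004 = 0.4568
B_terr = 1 / 0.4568 = 2.1891
Σp_hortᵢ² = 0.78² + 0.02² + 0.03² + 0.06² + 0.09² + 0.02² = 0.6084 + 0.0004 + 0.0009 + 0.0036 + 0.0081 + 0.0004 = 0.6218
B_hort = 1 / 0.6218 = 1.6082
Σp_lapiᵢ² = 0.02² + 0.02² + 0.25² + 0.02² + 0.53² + 0.16² = 0.0004 + 0.0004 + 0.0625 + 0.0004 + 0.2809 + 0.0256 = 0.3702
B_lapi = 1 / 0.3702 = 2.7012
Ranking by B (broadest → narrowest): Bombus pascuorum (5.39) > Bombus lapidarius (2.70) > Bombus terrestris (2.19) > Bombus hortorum (1.61)

Bombus pascuorum > Bombus lapidarius > Bombus terrestris > Bombus hortorum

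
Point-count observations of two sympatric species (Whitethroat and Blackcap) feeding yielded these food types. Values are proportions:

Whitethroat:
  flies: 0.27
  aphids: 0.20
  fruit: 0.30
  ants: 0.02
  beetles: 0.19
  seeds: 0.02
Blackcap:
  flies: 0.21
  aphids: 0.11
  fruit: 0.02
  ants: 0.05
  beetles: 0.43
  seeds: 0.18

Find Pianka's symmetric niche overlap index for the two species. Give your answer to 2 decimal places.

Σ p₁ᵢp₂ᵢ = 0.0567 + 0.0220 + 0.0060 + 0.0010 + 0.0817 + 0.0036 = 0.1710
Σp_1ᵢ² = 0.27² + 0.20² + 0.30² + 0.02² + 0.19² + 0.02² = 0.0729 + 0.0400 + 0.0900 + 0.0004 + 0.0361 + 0.0004 = 0.2398
Σp_2ᵢ² = 0.21² + 0.11² + 0.02² + 0.05² + 0.43² + 0.18² = 0.0441 + 0.0121 + 0.0004 + 0.0025 + 0.1849 + 0.0324 = 0.2764
O = 0.1710 / √(0.2398 × 0.2764) = 0.1710 / 0.25745 = 0.6642

0.66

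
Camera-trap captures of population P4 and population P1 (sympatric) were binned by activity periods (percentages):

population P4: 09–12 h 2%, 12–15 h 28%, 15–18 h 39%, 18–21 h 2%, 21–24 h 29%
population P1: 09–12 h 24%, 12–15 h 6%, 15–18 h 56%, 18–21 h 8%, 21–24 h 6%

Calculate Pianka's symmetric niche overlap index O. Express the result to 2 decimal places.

Convert percentages to proportions (divide by 100).
Σ p₁ᵢp₂ᵢ = 0.0048 + 0.0168 + 0.2184 + 0.0016 + 0.0174 = 0.2590
Σp_1ᵢ² = 0.02² + 0.28² + 0.39² + 0.02² + 0.29² = 0.0004 + 0.0784 + 0.1521 + 0.0004 + 0.0841 = 0.3154
Σp_2ᵢ² = 0.24² + 0.06² + 0.56² + 0.08² + 0.06² = 0.0576 + 0.0036 + 0.3136 + 0.0064 + 0.0036 = 0.3848
O = 0.2590 / √(0.3154 × 0.3848) = 0.2590 / 0.34838 = 0.7434

0.74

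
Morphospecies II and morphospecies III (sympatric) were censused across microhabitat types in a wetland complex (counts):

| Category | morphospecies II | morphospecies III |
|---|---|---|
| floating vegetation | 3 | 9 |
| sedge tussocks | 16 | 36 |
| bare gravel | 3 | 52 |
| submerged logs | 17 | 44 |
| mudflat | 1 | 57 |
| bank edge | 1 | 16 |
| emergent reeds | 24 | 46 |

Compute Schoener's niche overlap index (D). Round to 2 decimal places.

0.60

Proportions for morphospecies II (n=65): 3/65=0.0462, 16/65=0.2462, 3/65=0.0462, 17/65=0.2615, 1/65=0.0154, 1/65=0.0154, 24/65=0.3692
Proportions for morphospecies III (n=260): 9/260=0.0346, 36/260=0.1385, 52/260=0.2000, 44/260=0.1692, 57/260=0.2192, 16/260=0.0615, 46/260=0.1769
Σ|p₁ᵢ − p₂ᵢ| = 0.0116 + 0.1077 + 0.1538 + 0.0923 + 0.2038 + 0.0461 + 0.1923 = 0.8076
D = 1 − ½ × 0.8076 = 1 − 0.40380 = 0.59620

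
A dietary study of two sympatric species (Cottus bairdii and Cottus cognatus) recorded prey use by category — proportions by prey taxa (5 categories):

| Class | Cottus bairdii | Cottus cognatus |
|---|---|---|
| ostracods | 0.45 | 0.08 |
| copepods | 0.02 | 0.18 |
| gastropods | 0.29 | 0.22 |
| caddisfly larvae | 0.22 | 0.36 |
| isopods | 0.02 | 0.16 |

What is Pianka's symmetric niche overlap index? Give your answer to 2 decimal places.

Σ p₁ᵢp₂ᵢ = 0.0360 + 0.0036 + 0.0638 + 0.0792 + 0.0032 = 0.1858
Σp_1ᵢ² = 0.45² + 0.02² + 0.29² + 0.22² + 0.02² = 0.2025 + 0.0004 + 0.0841 + 0.0484 + 0.0004 = 0.3358
Σp_2ᵢ² = 0.08² + 0.18² + 0.22² + 0.36² + 0.16² = 0.0064 + 0.0324 + 0.0484 + 0.1296 + 0.0256 = 0.2424
O = 0.1858 / √(0.3358 × 0.2424) = 0.1858 / 0.28530 = 0.6512

0.65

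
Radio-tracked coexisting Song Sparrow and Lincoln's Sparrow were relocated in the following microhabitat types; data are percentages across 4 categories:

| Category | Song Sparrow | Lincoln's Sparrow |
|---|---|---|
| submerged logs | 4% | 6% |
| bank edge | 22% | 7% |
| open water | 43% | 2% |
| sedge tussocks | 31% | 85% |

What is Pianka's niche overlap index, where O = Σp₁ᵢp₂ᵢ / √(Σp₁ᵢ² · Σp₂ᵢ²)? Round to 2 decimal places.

Convert percentages to proportions (divide by 100).
Σ p₁ᵢp₂ᵢ = 0.0024 + 0.0154 + 0.0086 + 0.2635 = 0.2899
Σp_1ᵢ² = 0.04² + 0.22² + 0.43² + 0.31² = 0.0016 + 0.0484 + 0.1849 + 0.0961 = 0.3310
Σp_2ᵢ² = 0.06² + 0.07² + 0.02² + 0.85² = 0.0036 + 0.0049 + 0.0004 + 0.7225 = 0.7314
O = 0.2899 / √(0.3310 × 0.7314) = 0.2899 / 0.49203 = 0.5892

0.59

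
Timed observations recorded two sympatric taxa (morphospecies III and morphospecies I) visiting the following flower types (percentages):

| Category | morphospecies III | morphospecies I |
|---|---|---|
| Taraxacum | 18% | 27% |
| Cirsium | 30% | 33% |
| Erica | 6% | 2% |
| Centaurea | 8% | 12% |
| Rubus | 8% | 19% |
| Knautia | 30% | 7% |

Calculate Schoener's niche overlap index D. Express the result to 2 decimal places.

Convert percentages to proportions (divide by 100).
Σ|p₁ᵢ − p₂ᵢ| = 0.09 + 0.03 + 0.04 + 0.04 + 0.11 + 0.23 = 0.54
D = 1 − ½ × 0.54 = 1 − 0.270 = 0.7300

0.73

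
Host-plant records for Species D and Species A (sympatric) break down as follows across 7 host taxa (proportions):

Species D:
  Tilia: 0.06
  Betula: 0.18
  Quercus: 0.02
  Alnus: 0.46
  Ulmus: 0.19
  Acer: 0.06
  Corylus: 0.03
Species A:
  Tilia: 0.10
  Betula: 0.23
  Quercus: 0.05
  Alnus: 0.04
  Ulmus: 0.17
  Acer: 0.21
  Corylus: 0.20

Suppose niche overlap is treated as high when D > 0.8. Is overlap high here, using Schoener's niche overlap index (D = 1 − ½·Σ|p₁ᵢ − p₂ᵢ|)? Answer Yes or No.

Σ|p₁ᵢ − p₂ᵢ| = 0.04 + 0.05 + 0.03 + 0.42 + 0.02 + 0.15 + 0.17 = 0.88
D = 1 − ½ × 0.88 = 1 − 0.440 = 0.5600
D = 0.5600 < 0.8 → No.

No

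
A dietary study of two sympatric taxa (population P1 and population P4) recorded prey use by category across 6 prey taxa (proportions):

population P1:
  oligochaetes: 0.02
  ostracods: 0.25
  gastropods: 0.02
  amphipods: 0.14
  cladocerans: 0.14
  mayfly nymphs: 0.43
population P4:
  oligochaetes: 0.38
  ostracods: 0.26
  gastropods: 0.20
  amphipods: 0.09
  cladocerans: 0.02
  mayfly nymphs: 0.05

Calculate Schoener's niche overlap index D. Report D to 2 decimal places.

0.45

Σ|p₁ᵢ − p₂ᵢ| = 0.36 + 0.01 + 0.18 + 0.05 + 0.12 + 0.38 = 1.10
D = 1 − ½ × 1.10 = 1 − 0.550 = 0.4500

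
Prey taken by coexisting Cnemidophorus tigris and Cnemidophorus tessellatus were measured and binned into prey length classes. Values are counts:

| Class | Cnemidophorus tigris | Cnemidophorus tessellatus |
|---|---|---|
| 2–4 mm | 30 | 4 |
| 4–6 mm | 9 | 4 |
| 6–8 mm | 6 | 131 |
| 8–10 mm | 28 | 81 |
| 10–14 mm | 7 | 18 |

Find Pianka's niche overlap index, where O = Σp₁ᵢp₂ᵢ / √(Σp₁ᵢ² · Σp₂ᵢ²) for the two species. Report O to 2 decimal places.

Proportions for Cnemidophorus tigris (n=80): 30/80=0.3750, 9/80=0.1125, 6/80=0.0750, 28/80=0.3500, 7/80=0.0875
Proportions for Cnemidophorus tessellatus (n=238): 4/238=0.0168, 4/238=0.0168, 131/238=0.5504, 81/238=0.3403, 18/238=0.0756
Σ p₁ᵢp₂ᵢ = 0.006300 + 0.001890 + 0.041280 + 0.119105 + 0.006615 = 0.175190
Σp_1ᵢ² = 0.3750² + 0.1125² + 0.0750² + 0.3500² + 0.0875² = 0.140625 + 0.012656 + 0.005625 + 0.122500 + 0.007656 = 0.289062
Σp_2ᵢ² = 0.0168² + 0.0168² + 0.5504² + 0.3403² + 0.0756² = 0.000282 + 0.000282 + 0.302940 + 0.115804 + 0.005715 = 0.425023
O = 0.175190 / √(0.289062 × 0.425023) = 0.175190 / 0.3505111 = 0.4998

0.50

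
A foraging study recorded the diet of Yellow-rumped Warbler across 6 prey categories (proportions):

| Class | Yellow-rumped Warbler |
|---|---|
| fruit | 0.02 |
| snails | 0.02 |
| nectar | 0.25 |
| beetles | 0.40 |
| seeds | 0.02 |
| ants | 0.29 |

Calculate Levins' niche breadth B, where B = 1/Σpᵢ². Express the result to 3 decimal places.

3.249

Σpᵢ² = 0.02² + 0.02² + 0.25² + 0.40² + 0.02² + 0.29² = 0.0004 + 0.0004 + 0.0625 + 0.1600 + 0.0004 + 0.0841 = 0.3078
B = 1 / 0.3078 = 3.24886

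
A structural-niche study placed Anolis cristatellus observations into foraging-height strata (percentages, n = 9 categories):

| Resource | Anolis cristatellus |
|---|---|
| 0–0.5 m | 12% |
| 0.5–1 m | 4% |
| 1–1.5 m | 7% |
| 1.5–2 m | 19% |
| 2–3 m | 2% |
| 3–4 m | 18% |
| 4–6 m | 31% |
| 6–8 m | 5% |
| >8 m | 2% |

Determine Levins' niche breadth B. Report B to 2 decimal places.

Convert percentages to proportions (divide by 100).
Σpᵢ² = 0.12² + 0.04² + 0.07² + 0.19² + 0.02² + 0.18² + 0.31² + 0.05² + 0.02² = 0.0144 + 0.0016 + 0.0049 + 0.0361 + 0.0004 + 0.0324 + 0.0961 + 0.0025 + 0.0004 = 0.1888
B = 1 / 0.1888 = 5.2966

5.30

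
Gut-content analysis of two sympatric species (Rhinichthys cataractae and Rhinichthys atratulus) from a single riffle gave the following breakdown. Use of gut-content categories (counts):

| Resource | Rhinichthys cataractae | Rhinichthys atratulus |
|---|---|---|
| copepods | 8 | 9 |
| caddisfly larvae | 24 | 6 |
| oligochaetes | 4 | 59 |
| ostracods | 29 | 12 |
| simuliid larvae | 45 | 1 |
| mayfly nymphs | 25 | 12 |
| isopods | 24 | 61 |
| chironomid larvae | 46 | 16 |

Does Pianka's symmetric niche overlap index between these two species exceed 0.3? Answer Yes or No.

Proportions for Rhinichthys cataractae (n=205): 8/205=0.0390, 24/205=0.1171, 4/205=0.0195, 29/205=0.1415, 45/205=0.2195, 25/205=0.1220, 24/205=0.1171, 46/205=0.2244
Proportions for Rhinichthys atratulus (n=176): 9/176=0.0511, 6/176=0.0341, 59/176=0.3352, 12/176=0.0682, 1/176=0.0057, 12/176=0.0682, 61/176=0.3466, 16/176=0.0909
Σ p₁ᵢp₂ᵢ = 0.001993 + 0.003993 + 0.006536 + 0.009650 + 0.001251 + 0.008320 + 0.040587 + 0.020398 = 0.092728
Σp_1ᵢ² = 0.0390² + 0.1171² + 0.0195² + 0.1415² + 0.2195² + 0.1220² + 0.1171² + 0.2244² = 0.001521 + 0.013712 + 0.000380 + 0.020022 + 0.048180 + 0.014884 + 0.013712 + 0.050355 = 0.162766
Σp_2ᵢ² = 0.0511² + 0.0341² + 0.3352² + 0.0682² + 0.0057² + 0.0682² + 0.3466² + 0.0909² = 0.002611 + 0.001163 + 0.112359 + 0.004651 + 0.000032 + 0.004651 + 0.120132 + 0.008263 = 0.253862
O = 0.092728 / √(0.162766 × 0.253862) = 0.092728 / 0.2032735 = 0.4562
O = 0.4562 > 0.3 → Yes.

Yes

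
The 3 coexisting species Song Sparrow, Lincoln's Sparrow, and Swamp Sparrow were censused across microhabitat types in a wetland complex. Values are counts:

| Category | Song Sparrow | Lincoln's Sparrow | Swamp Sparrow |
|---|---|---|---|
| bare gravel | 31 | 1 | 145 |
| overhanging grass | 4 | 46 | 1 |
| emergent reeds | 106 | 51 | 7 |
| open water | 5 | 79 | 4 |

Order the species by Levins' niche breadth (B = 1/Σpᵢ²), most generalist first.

Lincoln's Sparrow > Song Sparrow > Swamp Sparrow

Proportions for Song Sparrow (n=146): 31/146=0.2123, 4/146=0.0274, 106/146=0.7260, 5/146=0.0342
Proportions for Lincoln's Sparrow (n=177): 1/177=0.0056, 46/177=0.2599, 51/177=0.2881, 79/177=0.4463
Proportions for Swamp Sparrow (n=157): 145/157=0.9236, 1/157=0.0064, 7/157=0.0446, 4/157=0.0255
Σp_Songᵢ² = 0.2123² + 0.0274² + 0.7260² + 0.0342² = 0.045071 + 0.000751 + 0.527076 + 0.001170 = 0.574068
B_Song = 1 / 0.574068 = 1.7420
Σp_Lincᵢ² = 0.0056² + 0.2599² + 0.2881² + 0.4463² = 0.000031 + 0.067548 + 0.083002 + 0.199184 = 0.349765
B_Linc = 1 / 0.349765 = 2.8591
Σp_Swamᵢ² = 0.9236² + 0.0064² + 0.0446² + 0.0255² = 0.853037 + 0.000041 + 0.001989 + 0.000650 = 0.855717
B_Swam = 1 / 0.855717 = 1.1686
Ranking by B (broadest → narrowest): Lincoln's Sparrow (2.86) > Song Sparrow (1.74) > Swamp Sparrow (1.17)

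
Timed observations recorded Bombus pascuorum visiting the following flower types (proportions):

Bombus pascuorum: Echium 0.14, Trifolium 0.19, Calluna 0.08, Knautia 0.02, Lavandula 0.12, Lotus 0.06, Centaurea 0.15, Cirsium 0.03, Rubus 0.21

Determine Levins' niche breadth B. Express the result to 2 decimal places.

Σpᵢ² = 0.14² + 0.19² + 0.08² + 0.02² + 0.12² + 0.06² + 0.15² + 0.03² + 0.21² = 0.0196 + 0.0361 + 0.0064 + 0.0004 + 0.0144 + 0.0036 + 0.0225 + 0.0009 + 0.0441 = 0.1480
B = 1 / 0.1480 = 6.7568

6.76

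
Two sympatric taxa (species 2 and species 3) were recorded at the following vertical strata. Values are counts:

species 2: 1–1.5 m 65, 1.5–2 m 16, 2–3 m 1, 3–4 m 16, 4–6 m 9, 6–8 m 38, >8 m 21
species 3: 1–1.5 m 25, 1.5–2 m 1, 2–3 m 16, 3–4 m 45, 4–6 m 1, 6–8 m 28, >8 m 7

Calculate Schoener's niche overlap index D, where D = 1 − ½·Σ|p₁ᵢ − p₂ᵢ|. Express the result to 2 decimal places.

0.61

Proportions for species 2 (n=166): 65/166=0.3916, 16/166=0.0964, 1/166=0.0060, 16/166=0.0964, 9/166=0.0542, 38/166=0.2289, 21/166=0.1265
Proportions for species 3 (n=123): 25/123=0.2033, 1/123=0.0081, 16/123=0.1301, 45/123=0.3659, 1/123=0.0081, 28/123=0.2276, 7/123=0.0569
Σ|p₁ᵢ − p₂ᵢ| = 0.1883 + 0.0883 + 0.1241 + 0.2695 + 0.0461 + 0.0013 + 0.0696 = 0.7872
D = 1 − ½ × 0.7872 = 1 − 0.39360 = 0.60640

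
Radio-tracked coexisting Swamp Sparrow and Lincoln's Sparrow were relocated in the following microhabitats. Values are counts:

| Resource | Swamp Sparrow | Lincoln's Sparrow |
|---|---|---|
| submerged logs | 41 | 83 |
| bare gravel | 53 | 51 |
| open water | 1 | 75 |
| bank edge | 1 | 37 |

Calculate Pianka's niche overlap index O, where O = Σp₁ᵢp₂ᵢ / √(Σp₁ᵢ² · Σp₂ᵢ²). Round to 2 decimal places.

Proportions for Swamp Sparrow (n=96): 41/96=0.4271, 53/96=0.5521, 1/96=0.0104, 1/96=0.0104
Proportions for Lincoln's Sparrow (n=246): 83/246=0.3374, 51/246=0.2073, 75/246=0.3049, 37/246=0.1504
Σ p₁ᵢp₂ᵢ = 0.144104 + 0.114450 + 0.003171 + 0.001564 = 0.263289
Σp_1ᵢ² = 0.4271² + 0.5521² + 0.0104² + 0.0104² = 0.182414 + 0.304814 + 0.000108 + 0.000108 = 0.487444
Σp_2ᵢ² = 0.3374² + 0.2073² + 0.3049² + 0.1504² = 0.113839 + 0.042973 + 0.092964 + 0.022620 = 0.272396
O = 0.263289 / √(0.487444 × 0.272396) = 0.263289 / 0.3643869 = 0.7226

0.72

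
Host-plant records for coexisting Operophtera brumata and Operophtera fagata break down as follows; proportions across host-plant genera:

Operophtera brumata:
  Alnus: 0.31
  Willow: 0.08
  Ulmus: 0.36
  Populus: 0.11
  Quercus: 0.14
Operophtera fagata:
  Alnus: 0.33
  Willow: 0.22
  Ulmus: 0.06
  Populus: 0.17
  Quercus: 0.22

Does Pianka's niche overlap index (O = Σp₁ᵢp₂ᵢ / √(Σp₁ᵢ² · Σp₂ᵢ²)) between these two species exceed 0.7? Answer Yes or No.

Yes

Σ p₁ᵢp₂ᵢ = 0.1023 + 0.0176 + 0.0216 + 0.0187 + 0.0308 = 0.1910
Σp_1ᵢ² = 0.31² + 0.08² + 0.36² + 0.11² + 0.14² = 0.0961 + 0.0064 + 0.1296 + 0.0121 + 0.0196 = 0.2638
Σp_2ᵢ² = 0.33² + 0.22² + 0.06² + 0.17² + 0.22² = 0.1089 + 0.0484 + 0.0036 + 0.0289 + 0.0484 = 0.2382
O = 0.1910 / √(0.2638 × 0.2382) = 0.1910 / 0.25067 = 0.7620
O = 0.7620 > 0.7 → Yes.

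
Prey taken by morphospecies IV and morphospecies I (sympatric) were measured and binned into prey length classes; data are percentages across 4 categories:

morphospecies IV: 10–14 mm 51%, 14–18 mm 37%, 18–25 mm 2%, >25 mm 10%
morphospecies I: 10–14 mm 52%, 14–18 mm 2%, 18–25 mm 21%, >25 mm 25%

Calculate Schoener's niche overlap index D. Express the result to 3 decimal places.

0.650

Convert percentages to proportions (divide by 100).
Σ|p₁ᵢ − p₂ᵢ| = 0.01 + 0.35 + 0.19 + 0.15 = 0.70
D = 1 − ½ × 0.70 = 1 − 0.350 = 0.65000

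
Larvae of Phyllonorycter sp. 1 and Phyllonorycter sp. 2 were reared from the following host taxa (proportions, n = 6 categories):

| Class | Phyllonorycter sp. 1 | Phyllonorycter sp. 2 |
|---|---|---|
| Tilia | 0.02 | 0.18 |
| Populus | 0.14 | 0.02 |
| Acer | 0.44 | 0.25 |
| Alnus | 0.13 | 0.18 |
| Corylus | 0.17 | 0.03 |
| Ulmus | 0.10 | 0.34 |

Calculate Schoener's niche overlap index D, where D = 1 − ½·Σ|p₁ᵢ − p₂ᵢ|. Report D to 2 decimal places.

Σ|p₁ᵢ − p₂ᵢ| = 0.16 + 0.12 + 0.19 + 0.05 + 0.14 + 0.24 = 0.90
D = 1 − ½ × 0.90 = 1 − 0.450 = 0.5500

0.55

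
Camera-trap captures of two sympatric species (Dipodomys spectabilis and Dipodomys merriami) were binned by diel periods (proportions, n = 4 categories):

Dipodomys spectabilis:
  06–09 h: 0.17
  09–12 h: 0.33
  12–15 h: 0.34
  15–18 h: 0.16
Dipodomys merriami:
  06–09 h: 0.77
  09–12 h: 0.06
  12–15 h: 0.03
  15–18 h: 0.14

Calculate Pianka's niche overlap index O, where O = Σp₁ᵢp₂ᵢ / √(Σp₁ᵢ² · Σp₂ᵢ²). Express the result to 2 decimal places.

0.44

Σ p₁ᵢp₂ᵢ = 0.1309 + 0.0198 + 0.0102 + 0.0224 = 0.1833
Σp_1ᵢ² = 0.17² + 0.33² + 0.34² + 0.16² = 0.0289 + 0.1089 + 0.1156 + 0.0256 = 0.2790
Σp_2ᵢ² = 0.77² + 0.06² + 0.03² + 0.14² = 0.5929 + 0.0036 + 0.0009 + 0.0196 = 0.6170
O = 0.1833 / √(0.2790 × 0.6170) = 0.1833 / 0.41490 = 0.4418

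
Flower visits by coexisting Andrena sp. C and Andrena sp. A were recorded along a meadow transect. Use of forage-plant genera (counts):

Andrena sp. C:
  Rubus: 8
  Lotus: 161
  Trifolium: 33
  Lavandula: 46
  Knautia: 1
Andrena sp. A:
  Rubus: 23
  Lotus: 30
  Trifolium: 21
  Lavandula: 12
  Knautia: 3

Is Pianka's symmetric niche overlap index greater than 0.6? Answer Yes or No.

Proportions for Andrena sp. C (n=249): 8/249=0.0321, 161/249=0.6466, 33/249=0.1325, 46/249=0.1847, 1/249=0.0040
Proportions for Andrena sp. A (n=89): 23/89=0.2584, 30/89=0.3371, 21/89=0.2360, 12/89=0.1348, 3/89=0.0337
Σ p₁ᵢp₂ᵢ = 0.008295 + 0.217969 + 0.031270 + 0.024898 + 0.000135 = 0.282567
Σp_1ᵢ² = 0.0321² + 0.6466² + 0.1325² + 0.1847² + 0.0040² = 0.001030 + 0.418092 + 0.017556 + 0.034114 + 0.000016 = 0.470808
Σp_2ᵢ² = 0.2584² + 0.3371² + 0.2360² + 0.1348² + 0.0337² = 0.066771 + 0.113636 + 0.055696 + 0.018171 + 0.001136 = 0.255410
O = 0.282567 / √(0.470808 × 0.255410) = 0.282567 / 0.3467695 = 0.8149
O = 0.8149 > 0.6 → Yes.

Yes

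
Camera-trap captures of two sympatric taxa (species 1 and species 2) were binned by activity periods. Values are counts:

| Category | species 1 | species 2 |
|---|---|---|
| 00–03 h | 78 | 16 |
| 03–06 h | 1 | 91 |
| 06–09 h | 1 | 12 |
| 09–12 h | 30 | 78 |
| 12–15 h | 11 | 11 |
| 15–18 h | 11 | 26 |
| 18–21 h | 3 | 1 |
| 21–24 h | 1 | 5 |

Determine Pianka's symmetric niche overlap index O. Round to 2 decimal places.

Proportions for species 1 (n=136): 78/136=0.5735, 1/136=0.0074, 1/136=0.0074, 30/136=0.2206, 11/136=0.0809, 11/136=0.0809, 3/136=0.0221, 1/136=0.0074
Proportions for species 2 (n=240): 16/240=0.0667, 91/240=0.3792, 12/240=0.0500, 78/240=0.3250, 11/240=0.0458, 26/240=0.1083, 1/240=0.0042, 5/240=0.0208
Σ p₁ᵢp₂ᵢ = 0.038252 + 0.002806 + 0.000370 + 0.071695 + 0.003705 + 0.008761 + 0.000093 + 0.000154 = 0.125836
Σp_1ᵢ² = 0.5735² + 0.0074² + 0.0074² + 0.2206² + 0.0809² + 0.0809² + 0.0221² + 0.0074² = 0.328902 + 0.000055 + 0.000055 + 0.048664 + 0.006545 + 0.006545 + 0.000488 + 0.000055 = 0.391309
Σp_2ᵢ² = 0.0667² + 0.3792² + 0.0500² + 0.3250² + 0.0458² + 0.1083² + 0.0042² + 0.0208² = 0.004449 + 0.143793 + 0.002500 + 0.105625 + 0.002098 + 0.011729 + 0.000018 + 0.000433 = 0.270645
O = 0.125836 / √(0.391309 × 0.270645) = 0.125836 / 0.3254318 = 0.3867

0.39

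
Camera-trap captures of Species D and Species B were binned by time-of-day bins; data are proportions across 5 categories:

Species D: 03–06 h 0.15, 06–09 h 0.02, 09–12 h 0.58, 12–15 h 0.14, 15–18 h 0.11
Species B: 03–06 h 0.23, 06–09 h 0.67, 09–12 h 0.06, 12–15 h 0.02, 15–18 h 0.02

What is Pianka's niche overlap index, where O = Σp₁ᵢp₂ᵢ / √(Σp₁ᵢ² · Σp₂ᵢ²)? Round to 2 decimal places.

Σ p₁ᵢp₂ᵢ = 0.0345 + 0.0134 + 0.0348 + 0.0028 + 0.0022 = 0.0877
Σp_1ᵢ² = 0.15² + 0.02² + 0.58² + 0.14² + 0.11² = 0.0225 + 0.0004 + 0.3364 + 0.0196 + 0.0121 = 0.3910
Σp_2ᵢ² = 0.23² + 0.67² + 0.06² + 0.02² + 0.02² = 0.0529 + 0.4489 + 0.0036 + 0.0004 + 0.0004 = 0.5062
O = 0.0877 / √(0.3910 × 0.5062) = 0.0877 / 0.44489 = 0.1971

0.20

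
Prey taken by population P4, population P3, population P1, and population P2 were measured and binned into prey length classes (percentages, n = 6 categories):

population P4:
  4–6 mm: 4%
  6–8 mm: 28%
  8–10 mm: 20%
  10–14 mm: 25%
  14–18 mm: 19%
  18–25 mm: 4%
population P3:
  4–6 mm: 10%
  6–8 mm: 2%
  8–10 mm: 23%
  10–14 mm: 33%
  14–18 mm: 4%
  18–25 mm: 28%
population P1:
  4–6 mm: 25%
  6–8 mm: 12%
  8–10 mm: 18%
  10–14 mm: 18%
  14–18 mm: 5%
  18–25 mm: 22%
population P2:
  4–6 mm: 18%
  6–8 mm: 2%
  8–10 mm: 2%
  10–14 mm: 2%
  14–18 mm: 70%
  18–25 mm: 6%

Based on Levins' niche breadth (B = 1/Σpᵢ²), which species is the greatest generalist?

population P1

Convert percentages to proportions (divide by 100).
Σp_P4ᵢ² = 0.04² + 0.28² + 0.20² + 0.25² + 0.19² + 0.04² = 0.0016 + 0.0784 + 0.0400 + 0.0625 + 0.0361 + 0.0016 = 0.2202
B_P4 = 1 / 0.2202 = 4.5413
Σp_P3ᵢ² = 0.10² + 0.02² + 0.23² + 0.33² + 0.04² + 0.28² = 0.0100 + 0.0004 + 0.0529 + 0.1089 + 0.0016 + 0.0784 = 0.2522
B_P3 = 1 / 0.2522 = 3.9651
Σp_P1ᵢ² = 0.25² + 0.12² + 0.18² + 0.18² + 0.05² + 0.22² = 0.0625 + 0.0144 + 0.0324 + 0.0324 + 0.0025 + 0.0484 = 0.1926
B_P1 = 1 / 0.1926 = 5.1921
Σp_P2ᵢ² = 0.18² + 0.02² + 0.02² + 0.02² + 0.70² + 0.06² = 0.0324 + 0.0004 + 0.0004 + 0.0004 + 0.4900 + 0.0036 = 0.5272
B_P2 = 1 / 0.5272 = 1.8968
Highest B → broadest niche (most generalist): population P1 (B = 5.19).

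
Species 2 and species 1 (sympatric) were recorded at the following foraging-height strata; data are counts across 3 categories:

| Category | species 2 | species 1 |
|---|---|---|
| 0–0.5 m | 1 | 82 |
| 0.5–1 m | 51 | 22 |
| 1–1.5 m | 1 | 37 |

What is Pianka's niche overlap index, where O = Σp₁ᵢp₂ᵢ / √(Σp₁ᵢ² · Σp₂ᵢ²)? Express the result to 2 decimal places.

Proportions for species 2 (n=53): 1/53=0.0189, 51/53=0.9623, 1/53=0.0189
Proportions for species 1 (n=141): 82/141=0.5816, 22/141=0.1560, 37/141=0.2624
Σ p₁ᵢp₂ᵢ = 0.010992 + 0.150119 + 0.004959 = 0.166070
Σp_1ᵢ² = 0.0189² + 0.9623² + 0.0189² = 0.000357 + 0.926021 + 0.000357 = 0.926735
Σp_2ᵢ² = 0.5816² + 0.1560² + 0.2624² = 0.338259 + 0.024336 + 0.068854 = 0.431449
O = 0.166070 / √(0.926735 × 0.431449) = 0.166070 / 0.6323281 = 0.2626

0.26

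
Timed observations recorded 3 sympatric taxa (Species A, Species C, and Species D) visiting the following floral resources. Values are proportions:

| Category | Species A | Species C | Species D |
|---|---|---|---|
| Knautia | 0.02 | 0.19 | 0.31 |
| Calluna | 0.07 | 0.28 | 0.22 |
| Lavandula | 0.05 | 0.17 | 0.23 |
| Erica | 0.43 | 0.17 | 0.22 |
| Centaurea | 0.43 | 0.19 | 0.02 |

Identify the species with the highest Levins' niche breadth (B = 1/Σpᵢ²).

Σp_Aᵢ² = 0.02² + 0.07² + 0.05² + 0.43² + 0.43² = 0.0004 + 0.0049 + 0.0025 + 0.1849 + 0.1849 = 0.3776
B_A = 1 / 0.3776 = 2.6483
Σp_Cᵢ² = 0.19² + 0.28² + 0.17² + 0.17² + 0.19² = 0.0361 + 0.0784 + 0.0289 + 0.0289 + 0.0361 = 0.2084
B_C = 1 / 0.2084 = 4.7985
Σp_Dᵢ² = 0.31² + 0.22² + 0.23² + 0.22² + 0.02² = 0.0961 + 0.0484 + 0.0529 + 0.0484 + 0.0004 = 0.2462
B_D = 1 / 0.2462 = 4.0617
Highest B → broadest niche (most generalist): Species C (B = 4.80).

Species C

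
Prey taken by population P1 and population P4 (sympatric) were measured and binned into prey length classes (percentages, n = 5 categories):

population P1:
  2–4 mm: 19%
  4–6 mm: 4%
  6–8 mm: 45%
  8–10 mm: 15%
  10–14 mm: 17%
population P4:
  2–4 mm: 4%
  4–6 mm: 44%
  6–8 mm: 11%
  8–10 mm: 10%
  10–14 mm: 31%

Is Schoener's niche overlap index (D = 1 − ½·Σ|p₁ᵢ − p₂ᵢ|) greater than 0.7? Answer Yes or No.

No

Convert percentages to proportions (divide by 100).
Σ|p₁ᵢ − p₂ᵢ| = 0.15 + 0.40 + 0.34 + 0.05 + 0.14 = 1.08
D = 1 − ½ × 1.08 = 1 − 0.540 = 0.4600
D = 0.4600 < 0.7 → No.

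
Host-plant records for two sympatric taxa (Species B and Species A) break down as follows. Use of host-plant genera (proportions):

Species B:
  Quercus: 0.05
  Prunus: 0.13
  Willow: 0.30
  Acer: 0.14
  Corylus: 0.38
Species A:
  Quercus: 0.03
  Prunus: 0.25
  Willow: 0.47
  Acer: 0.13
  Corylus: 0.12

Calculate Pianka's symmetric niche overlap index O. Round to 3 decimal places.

Σ p₁ᵢp₂ᵢ = 0.0015 + 0.0325 + 0.1410 + 0.0182 + 0.0456 = 0.2388
Σp_1ᵢ² = 0.05² + 0.13² + 0.30² + 0.14² + 0.38² = 0.0025 + 0.0169 + 0.0900 + 0.0196 + 0.1444 = 0.2734
Σp_2ᵢ² = 0.03² + 0.25² + 0.47² + 0.13² + 0.12² = 0.0009 + 0.0625 + 0.2209 + 0.0169 + 0.0144 = 0.3156
O = 0.2388 / √(0.2734 × 0.3156) = 0.2388 / 0.293743 = 0.81296

0.813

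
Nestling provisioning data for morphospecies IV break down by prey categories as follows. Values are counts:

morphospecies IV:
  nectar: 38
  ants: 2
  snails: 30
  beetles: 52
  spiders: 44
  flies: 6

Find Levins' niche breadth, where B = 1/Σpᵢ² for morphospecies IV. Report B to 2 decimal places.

Proportions for morphospecies IV (n=172): 38/172=0.2209, 2/172=0.0116, 30/172=0.1744, 52/172=0.3023, 44/172=0.2558, 6/172=0.0349
Σpᵢ² = 0.2209² + 0.0116² + 0.1744² + 0.3023² + 0.2558² + 0.0349² = 0.048797 + 0.000135 + 0.030415 + 0.091385 + 0.065434 + 0.001218 = 0.237384
B = 1 / 0.237384 = 4.2126

4.21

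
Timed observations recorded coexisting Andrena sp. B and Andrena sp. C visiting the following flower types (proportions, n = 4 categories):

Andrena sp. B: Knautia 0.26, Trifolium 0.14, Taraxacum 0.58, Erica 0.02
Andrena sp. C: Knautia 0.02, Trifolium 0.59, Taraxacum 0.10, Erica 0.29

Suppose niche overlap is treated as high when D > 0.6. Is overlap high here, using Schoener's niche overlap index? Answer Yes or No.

Σ|p₁ᵢ − p₂ᵢ| = 0.24 + 0.45 + 0.48 + 0.27 = 1.44
D = 1 − ½ × 1.44 = 1 − 0.720 = 0.2800
D = 0.2800 < 0.6 → No.

No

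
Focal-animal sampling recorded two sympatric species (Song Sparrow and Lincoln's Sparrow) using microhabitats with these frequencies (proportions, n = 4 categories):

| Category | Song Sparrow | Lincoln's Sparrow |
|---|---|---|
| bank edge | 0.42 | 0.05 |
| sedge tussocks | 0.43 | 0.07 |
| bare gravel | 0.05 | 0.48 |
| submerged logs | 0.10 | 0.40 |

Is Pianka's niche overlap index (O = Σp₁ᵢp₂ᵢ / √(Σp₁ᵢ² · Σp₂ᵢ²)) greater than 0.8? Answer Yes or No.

Σ p₁ᵢp₂ᵢ = 0.0210 + 0.0301 + 0.0240 + 0.0400 = 0.1151
Σp_1ᵢ² = 0.42² + 0.43² + 0.05² + 0.10² = 0.1764 + 0.1849 + 0.0025 + 0.0100 = 0.3738
Σp_2ᵢ² = 0.05² + 0.07² + 0.48² + 0.40² = 0.0025 + 0.0049 + 0.2304 + 0.1600 = 0.3978
O = 0.1151 / √(0.3738 × 0.3978) = 0.1151 / 0.38561 = 0.2985
O = 0.2985 < 0.8 → No.

No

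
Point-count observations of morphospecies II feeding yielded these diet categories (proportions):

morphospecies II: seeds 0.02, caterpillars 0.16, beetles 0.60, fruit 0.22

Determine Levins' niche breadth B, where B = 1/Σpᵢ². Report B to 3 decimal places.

Σpᵢ² = 0.02² + 0.16² + 0.60² + 0.22² = 0.0004 + 0.0256 + 0.3600 + 0.0484 = 0.4344
B = 1 / 0.4344 = 2.30203

2.302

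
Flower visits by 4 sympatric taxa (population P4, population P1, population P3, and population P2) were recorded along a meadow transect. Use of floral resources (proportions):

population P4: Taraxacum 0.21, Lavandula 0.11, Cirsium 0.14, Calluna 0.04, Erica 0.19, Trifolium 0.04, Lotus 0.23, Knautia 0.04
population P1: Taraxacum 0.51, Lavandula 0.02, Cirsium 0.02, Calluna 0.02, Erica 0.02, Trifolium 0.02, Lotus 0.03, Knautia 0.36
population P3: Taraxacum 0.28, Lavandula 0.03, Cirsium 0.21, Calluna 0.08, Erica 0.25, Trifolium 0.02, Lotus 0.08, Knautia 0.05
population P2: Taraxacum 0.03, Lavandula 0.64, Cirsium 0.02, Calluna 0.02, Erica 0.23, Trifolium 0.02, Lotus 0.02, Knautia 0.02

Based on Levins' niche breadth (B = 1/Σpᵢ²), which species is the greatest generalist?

Σp_P4ᵢ² = 0.21² + 0.11² + 0.14² + 0.04² + 0.19² + 0.04² + 0.23² + 0.04² = 0.0441 + 0.0121 + 0.0196 + 0.0016 + 0.0361 + 0.0016 + 0.0529 + 0.0016 = 0.1696
B_P4 = 1 / 0.1696 = 5.8962
Σp_P1ᵢ² = 0.51² + 0.02² + 0.02² + 0.02² + 0.02² + 0.02² + 0.03² + 0.36² = 0.2601 + 0.0004 + 0.0004 + 0.0004 + 0.0004 + 0.0004 + 0.0009 + 0.1296 = 0.3926
B_P1 = 1 / 0.3926 = 2.5471
Σp_P3ᵢ² = 0.28² + 0.03² + 0.21² + 0.08² + 0.25² + 0.02² + 0.08² + 0.05² = 0.0784 + 0.0009 + 0.0441 + 0.0064 + 0.0625 + 0.0004 + 0.0064 + 0.0025 = 0.2016
B_P3 = 1 / 0.2016 = 4.9603
Σp_P2ᵢ² = 0.03² + 0.64² + 0.02² + 0.02² + 0.23² + 0.02² + 0.02² + 0.02² = 0.0009 + 0.4096 + 0.0004 + 0.0004 + 0.0529 + 0.0004 + 0.0004 + 0.0004 = 0.4654
B_P2 = 1 / 0.4654 = 2.1487
Highest B → broadest niche (most generalist): population P4 (B = 5.90).

population P4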